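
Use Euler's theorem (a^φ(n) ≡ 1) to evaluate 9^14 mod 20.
By Euler: 9^{8} ≡ 1 (mod 20) since gcd(9, 20) = 1. 14 = 1×8 + 6. So 9^{14} ≡ 9^{6} ≡ 1 (mod 20)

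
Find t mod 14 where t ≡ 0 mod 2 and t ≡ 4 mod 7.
M = 2 × 7 = 14. M₁ = 7, y₁ ≡ 1 mod 2. M₂ = 2, y₂ ≡ 4 mod 7. t = 0×7×1 + 4×2×4 ≡ 4 mod 14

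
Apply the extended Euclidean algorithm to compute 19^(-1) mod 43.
Extended GCD: 19(-9) + 43(4) = 1. So 19^(-1) ≡ -9 ≡ 34 mod 43. Verify: 19 × 34 = 646 ≡ 1 mod 43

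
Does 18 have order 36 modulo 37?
ord_37(18) divides 36. For each prime q|36: 18^{18}≡36, 18^{12}≡10, none ≡ 1. So 18 has order 36 and is a primitive root mod 37.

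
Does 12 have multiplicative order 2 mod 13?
Powers of 12 mod 13: 12^1≡12, 12^2≡1. First k with 12^k≡1 is k=2. Yes, ord_13(12) = 2.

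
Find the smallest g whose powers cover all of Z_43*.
g = 3. Powers: [3, 9, 27, 38, 28, 41, 37, 25, 32, ...] generates all 42 non-zero residues.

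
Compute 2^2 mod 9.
2^{2} = 4 ≡ 4 (mod 9)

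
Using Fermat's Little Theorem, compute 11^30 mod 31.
By Fermat's Little Theorem, 11^{30} ≡ 1 (mod 31) since 31 is prime and gcd(11, 31) = 1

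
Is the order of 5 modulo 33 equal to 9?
Powers of 5 mod 33: 5^1≡5, 5^2≡25, 5^3≡26, 5^4≡31, 5^5≡23, 5^6≡16, 5^7≡14, 5^8≡4, 5^9≡20, 5^10≡1. 5^9≡20≢1, so ord ≠ 9. No, the actual order is 10.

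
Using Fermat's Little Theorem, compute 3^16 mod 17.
By Fermat's Little Theorem, 3^{16} ≡ 1 mod 17 since 17 is prime and gcd(3, 17) = 1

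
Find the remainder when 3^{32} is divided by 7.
By Fermat: 3^{6} ≡ 1 mod 7. 32 = 5×6 + 2. So 3^{32} ≡ 3^{2} ≡ 2 mod 7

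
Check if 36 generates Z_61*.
36^{30} ≡ 1 (mod 61) and 30 < 60, so ord_61(36) = 30 ≠ 60 and 36 is not a primitive root.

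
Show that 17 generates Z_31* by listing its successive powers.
17^1, 17^2, ..., 17^{30} mod 31: [17, 10, 15, 7, 26, 8, 12, 18, 27, 25, 22, 2, 3, 20, 30, 14, 21, 16, 24, 5, 23, 19, 13, 4, 6, 9, 29, 28, 11, 1]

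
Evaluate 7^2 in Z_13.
7^{2} = 49 ≡ 10 mod 13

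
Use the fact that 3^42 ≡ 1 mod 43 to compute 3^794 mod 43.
By Fermat: 3^{42} ≡ 1 mod 43. 794 ≡ 38 mod 42. So 3^{794} ≡ 3^{38} ≡ 17 mod 43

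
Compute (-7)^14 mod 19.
By repeated squaring (mod 19): (-7)^{1}≡12, (-7)^{2}≡11, (-7)^{4}≡7, (-7)^{8}≡11. Then (-7)^{14} = (-7)^{8+4+2} ≡ 11 × 7 × 11 ≡ 11 (mod 19)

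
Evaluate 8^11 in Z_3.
Using Fermat: 8^{2} ≡ 1 mod 3. 11 ≡ 1 mod 2. So 8^{11} ≡ 8^{1} ≡ 2 mod 3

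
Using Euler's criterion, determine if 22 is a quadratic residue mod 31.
By Euler's criterion: 22^{15} ≡ 30 (mod 31). Since this equals -1 (≡ 30), 22 is not a QR.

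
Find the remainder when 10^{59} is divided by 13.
By Fermat: 10^{12} ≡ 1 (mod 13). 59 = 4×12 + 11. So 10^{59} ≡ 10^{11} ≡ 4 (mod 13)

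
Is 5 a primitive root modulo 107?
ord_107(5) divides 106. For each prime q|106: 5^{53}≡106, 5^{2}≡25, none ≡ 1. So 5 has order 106 and is a primitive root mod 107.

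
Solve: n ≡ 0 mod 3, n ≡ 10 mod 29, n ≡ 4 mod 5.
M = 3 × 29 × 5 = 435. M₁ = 145, y₁ ≡ 1 mod 3. M₂ = 15, y₂ ≡ 2 mod 29. M₃ = 87, y₃ ≡ 3 mod 5. n = 0×145×1 + 10×15×2 + 4×87×3 ≡ 39 mod 435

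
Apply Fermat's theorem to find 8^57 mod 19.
By Fermat: 8^{18} ≡ 1 mod 19. 57 = 3×18 + 3. So 8^{57} ≡ 8^{3} ≡ 18 mod 19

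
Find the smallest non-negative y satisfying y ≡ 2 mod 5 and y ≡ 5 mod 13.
M = 5 × 13 = 65. M₁ = 13, y₁ ≡ 2 mod 5. M₂ = 5, y₂ ≡ 8 mod 13. y = 2×13×2 + 5×5×8 ≡ 57 mod 65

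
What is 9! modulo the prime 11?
(10)! = (9)! × (10) ≡ -1 mod 11. So (9)! ≡ -1 × (10)^(-1) ≡ (-1)×(-1) = 1 mod 11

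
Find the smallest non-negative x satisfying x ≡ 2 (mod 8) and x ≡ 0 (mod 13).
M = 8 × 13 = 104. M₁ = 13, y₁ ≡ 5 (mod 8). M₂ = 8, y₂ ≡ 5 (mod 13). x = 2×13×5 + 0×8×5 ≡ 26 (mod 104)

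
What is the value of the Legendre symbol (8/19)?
(8/19) = 8^{9} mod 19 = -1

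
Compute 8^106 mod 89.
Using Fermat: 8^{88} ≡ 1 (mod 89). 106 ≡ 18 (mod 88). So 8^{106} ≡ 8^{18} ≡ 45 (mod 89)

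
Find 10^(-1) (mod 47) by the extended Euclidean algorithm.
Extended GCD: 10(-14) + 47(3) = 1. So 10^(-1) ≡ -14 ≡ 33 (mod 47). Verify: 10 × 33 = 330 ≡ 1 (mod 47)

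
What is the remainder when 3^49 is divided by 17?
Using Fermat: 3^{16} ≡ 1 mod 17. 49 ≡ 1 mod 16. So 3^{49} ≡ 3^{1} ≡ 3 mod 17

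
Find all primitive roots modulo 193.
There are φ(192) = 64 primitive roots mod 193: {5, 10, 15, 17, 19, 22, 26, 30, 34, 37, 38, 40, 41, 44, 45, 47, 51, 52, 53, 57, 58, 61, 66, 70, 73, 77, 78, 79, 80, 82, 90, 91, 102, 103, 111, 113, 114, 115, 116, 120, 123, 127, 132, 135, 136, 140, 141, 142, 146, 148, 149, 152, 153, 155, 156, 159, 163, 167, 171, 174, 176, 178, 183, 188}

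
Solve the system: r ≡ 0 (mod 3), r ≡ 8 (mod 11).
M = 3 × 11 = 33. M₁ = 11, y₁ ≡ 2 (mod 3). M₂ = 3, y₂ ≡ 4 (mod 11). r = 0×11×2 + 8×3×4 ≡ 30 (mod 33)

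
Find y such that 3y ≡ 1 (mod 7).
Since 7 is prime, by Fermat 3^(-1) ≡ 3^{5} ≡ 5 (mod 7). Verify: 3 × 5 = 15 ≡ 1 (mod 7)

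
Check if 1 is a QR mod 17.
By Euler's criterion: 1^{8} ≡ 1 (mod 17). Since this equals 1, 1 is a QR.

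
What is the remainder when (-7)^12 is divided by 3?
Using Fermat: (-7)^{2} ≡ 1 (mod 3). 12 ≡ 0 (mod 2). So (-7)^{12} ≡ (-7)^{0} ≡ 1 (mod 3)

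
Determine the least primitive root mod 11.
g = 2. For each prime q|10: 2^{5}≡10, 2^{2}≡4, none ≡ 1, so ord_11(2) = 10 and 2 is a primitive root.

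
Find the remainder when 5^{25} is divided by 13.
By Fermat: 5^{12} ≡ 1 mod 13. 25 = 2×12 + 1. So 5^{25} ≡ 5^{1} ≡ 5 mod 13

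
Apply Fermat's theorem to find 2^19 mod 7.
By Fermat: 2^{6} ≡ 1 mod 7. 19 = 3×6 + 1. So 2^{19} ≡ 2^{1} ≡ 2 mod 7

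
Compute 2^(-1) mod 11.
Since 11 is prime, by Fermat 2^(-1) ≡ 2^{9} ≡ 6 mod 11. Verify: 2 × 6 = 12 ≡ 1 mod 11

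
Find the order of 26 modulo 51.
Powers of 26 mod 51: 26^1≡26, 26^2≡13, 26^3≡32, 26^4≡16, 26^5≡8, 26^6≡4, 26^7≡2, 26^8≡1. ord_51(26) = 8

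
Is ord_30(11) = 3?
Powers of 11 mod 30: 11^1≡11, 11^2≡1. Already 11^2≡1, so the order is 2 < 3. No, the actual order is 2.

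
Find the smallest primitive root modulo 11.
g = 2. For each prime q|10: 2^{5}≡10, 2^{2}≡4, none ≡ 1, so ord_11(2) = 10 and 2 is a primitive root.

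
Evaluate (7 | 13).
(7/13) = 7^{6} mod 13 = -1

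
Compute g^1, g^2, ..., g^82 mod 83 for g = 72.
72^1, 72^2, ..., 72^{82} mod 83: [72, 38, 80, 33, 52, 9, 67, 10, 56, 48, 53, 81, 22, 7, 6, 17, 62, 65, 32, 63, 54, 70, 60, 4, 39, 69, 71, 49, 42, 36, 19, 40, 58, 26, 46, 75, 5, 28, 24, 68, 82, 11, 45, 3, 50, 31, 74, 16, 73, 27, 35, 30, 2, 61, 76, 77, 66, 21, 18, 51, 20, 29, 13, 23, 79, 44, 14, 12, 34, 41, 47, 64, 43, 25, 57, 37, 8, 78, 55, 59, 15, 1]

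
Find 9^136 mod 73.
Using Fermat: 9^{72} ≡ 1 mod 73. 136 ≡ 64 mod 72. So 9^{136} ≡ 9^{64} ≡ 64 mod 73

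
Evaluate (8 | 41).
(8/41) = 8^{20} mod 41 = 1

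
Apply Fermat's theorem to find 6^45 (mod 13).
By Fermat: 6^{12} ≡ 1 (mod 13). 45 = 3×12 + 9. So 6^{45} ≡ 6^{9} ≡ 5 (mod 13)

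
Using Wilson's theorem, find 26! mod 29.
(28)! = (26)! × (27) × (28) ≡ -1 (mod 29). So (26)! ≡ -1 × [(28)(27)]^(-1) ≡ 14 (mod 29)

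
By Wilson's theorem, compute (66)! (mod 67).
By Wilson's theorem, (66)! ≡ -1 ≡ 66 (mod 67)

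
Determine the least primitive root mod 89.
g = 3. For each prime q|88: 3^{44}≡88, 3^{8}≡64, none ≡ 1, so ord_89(3) = 88 and 3 is a primitive root.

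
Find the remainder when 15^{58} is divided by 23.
By Fermat: 15^{22} ≡ 1 mod 23. 58 = 2×22 + 14. So 15^{58} ≡ 15^{14} ≡ 6 mod 23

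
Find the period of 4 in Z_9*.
Powers of 4 mod 9: 4^1≡4, 4^2≡7, 4^3≡1. So the order of 4 is 3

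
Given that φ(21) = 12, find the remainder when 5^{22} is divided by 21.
By Euler: 5^{12} ≡ 1 (mod 21) since gcd(5, 21) = 1. 22 = 1×12 + 10. So 5^{22} ≡ 5^{10} ≡ 16 (mod 21)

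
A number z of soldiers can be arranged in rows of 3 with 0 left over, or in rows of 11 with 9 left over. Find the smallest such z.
M = 3 × 11 = 33. M₁ = 11, y₁ ≡ 2 (mod 3). M₂ = 3, y₂ ≡ 4 (mod 11). z = 0×11×2 + 9×3×4 ≡ 9 (mod 33)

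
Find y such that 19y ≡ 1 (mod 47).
Since 47 is prime, by Fermat 19^(-1) ≡ 19^{45} ≡ 5 (mod 47). Verify: 19 × 5 = 95 ≡ 1 (mod 47)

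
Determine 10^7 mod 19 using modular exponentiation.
By repeated squaring (mod 19): 10^{1}≡10, 10^{2}≡5, 10^{4}≡6. Then 10^{7} = 10^{4+2+1} ≡ 6 × 5 × 10 ≡ 15 (mod 19)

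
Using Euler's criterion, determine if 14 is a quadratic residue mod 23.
By Euler's criterion: 14^{11} ≡ 22 mod 23. Since this equals -1 (≡ 22), 14 is not a QR.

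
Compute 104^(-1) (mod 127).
Since 127 is prime, by Fermat 104^(-1) ≡ 104^{125} ≡ 11 (mod 127). Verify: 104 × 11 = 1144 ≡ 1 (mod 127)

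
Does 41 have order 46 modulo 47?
ord_47(41) divides 46. For each prime q|46: 41^{23}≡46, 41^{2}≡36, none ≡ 1. So 41 has order 46 and is a primitive root mod 47.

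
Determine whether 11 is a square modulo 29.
By Euler's criterion: 11^{14} ≡ 28 mod 29. Since this equals -1 (≡ 28), 11 is not a QR.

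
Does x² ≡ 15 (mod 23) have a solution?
By Euler's criterion: 15^{11} ≡ 22 (mod 23). Since this equals -1 (≡ 22), 15 is not a QR.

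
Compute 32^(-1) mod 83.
Since 83 is prime, by Fermat 32^(-1) ≡ 32^{81} ≡ 13 mod 83. Verify: 32 × 13 = 416 ≡ 1 mod 83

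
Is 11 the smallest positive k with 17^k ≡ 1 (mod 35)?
Powers of 17 mod 35: 17^1≡17, 17^2≡9, 17^3≡13, 17^4≡11, 17^5≡12, 17^6≡29, 17^7≡3, 17^8≡16, 17^9≡27, 17^10≡4, 17^11≡33, 17^12≡1. 17^11≡33≢1, so ord ≠ 11. No, the actual order is 12.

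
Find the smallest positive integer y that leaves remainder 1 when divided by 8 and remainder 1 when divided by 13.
M = 8 × 13 = 104. M₁ = 13, y₁ ≡ 5 mod 8. M₂ = 8, y₂ ≡ 5 mod 13. y = 1×13×5 + 1×8×5 ≡ 1 mod 104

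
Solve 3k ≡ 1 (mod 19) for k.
Since 19 is prime, by Fermat 3^(-1) ≡ 3^{17} ≡ 13 (mod 19). Verify: 3 × 13 = 39 ≡ 1 (mod 19)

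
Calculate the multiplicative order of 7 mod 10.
Powers of 7 mod 10: 7^1≡7, 7^2≡9, 7^3≡3, 7^4≡1. So the order of 7 is 4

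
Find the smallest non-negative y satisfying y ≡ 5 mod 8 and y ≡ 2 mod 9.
M = 8 × 9 = 72. M₁ = 9, y₁ ≡ 1 mod 8. M₂ = 8, y₂ ≡ 8 mod 9. y = 5×9×1 + 2×8×8 ≡ 29 mod 72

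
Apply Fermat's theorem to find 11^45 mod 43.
By Fermat: 11^{42} ≡ 1 mod 43. So 11^{45} = 11^{42} · 11^{3} ≡ 11^{3} ≡ 41 mod 43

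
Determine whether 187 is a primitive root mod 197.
187^{49} ≡ 1 mod 197 and 49 < 196, so ord_197(187) = 49 ≠ 196 and 187 is not a primitive root.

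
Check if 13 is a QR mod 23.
By Euler's criterion: 13^{11} ≡ 1 mod 23. Since this equals 1, 13 is a QR.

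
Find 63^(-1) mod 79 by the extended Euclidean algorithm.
Extended GCD: 63(-5) + 79(4) = 1. So 63^(-1) ≡ -5 ≡ 74 mod 79. Verify: 63 × 74 = 4662 ≡ 1 mod 79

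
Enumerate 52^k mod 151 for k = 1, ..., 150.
52^1, 52^2, ..., 52^{150} mod 151: [52, 137, 27, 45, 75, 125, 7, 62, 53, 38, 13, 72, 120, 49, 132, 69, 115, 91, 51, 85, 41, 18, 30, 50, 33, 55, 142, 136, 126, 59, 48, 80, 83, 88, 46, 127, 111, 34, 107, 128, 12, 20, 134, 22, 87, 145, 141, 84, 140, 32, 3, 5, 109, 81, 135, 74, 73, 21, 35, 8, 114, 39, 65, 58, 147, 94, 56, 43, 122, 2, 104, 123, 54, 90, 150, 99, 14, 124, 106, 76, 26, 144, 89, 98, 113, 138, 79, 31, 102, 19, 82, 36, 60, 100, 66, 110, 133, 121, 101, 118, 96, 9, 15, 25, 92, 103, 71, 68, 63, 105, 24, 40, 117, 44, 23, 139, 131, 17, 129, 64, 6, 10, 67, 11, 119, 148, 146, 42, 70, 16, 77, 78, 130, 116, 143, 37, 112, 86, 93, 4, 57, 95, 108, 29, 149, 47, 28, 97, 61, 1]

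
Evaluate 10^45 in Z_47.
By repeated squaring mod 47: 10^{1}≡10, 10^{2}≡6, 10^{4}≡36, 10^{8}≡27, 10^{16}≡24, 10^{32}≡12. Then 10^{45} = 10^{32+8+4+1} ≡ 12 × 27 × 36 × 10 ≡ 33 mod 47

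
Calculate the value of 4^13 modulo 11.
Using Fermat: 4^{10} ≡ 1 (mod 11). 13 ≡ 3 (mod 10). So 4^{13} ≡ 4^{3} ≡ 9 (mod 11)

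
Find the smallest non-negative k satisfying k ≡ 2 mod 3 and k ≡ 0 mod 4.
M = 3 × 4 = 12. M₁ = 4, y₁ ≡ 1 mod 3. M₂ = 3, y₂ ≡ 3 mod 4. k = 2×4×1 + 0×3×3 ≡ 8 mod 12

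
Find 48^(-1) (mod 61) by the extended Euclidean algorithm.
Extended GCD: 48(14) + 61(-11) = 1. So 48^(-1) ≡ 14 (mod 61). Verify: 48 × 14 = 672 ≡ 1 (mod 61)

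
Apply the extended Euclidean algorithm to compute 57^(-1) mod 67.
Extended GCD: 57(20) + 67(-17) = 1. So 57^(-1) ≡ 20 mod 67. Verify: 57 × 20 = 1140 ≡ 1 mod 67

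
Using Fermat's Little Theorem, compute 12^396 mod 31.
By Fermat: 12^{30} ≡ 1 (mod 31). 396 ≡ 6 (mod 30). So 12^{396} ≡ 12^{6} ≡ 2 (mod 31)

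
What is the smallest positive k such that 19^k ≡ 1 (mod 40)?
Powers of 19 mod 40: 19^1≡19, 19^2≡1. Order = 2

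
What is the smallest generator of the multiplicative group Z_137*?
g = 3. Powers: [3, 9, 27, 81, 106, 44, ...] generates all 136 non-zero residues.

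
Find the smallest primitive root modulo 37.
g = 2. Powers: [2, 4, 8, 16, 32, 27, ...] generates all 36 non-zero residues.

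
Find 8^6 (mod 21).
By repeated squaring (mod 21): 8^{1}≡8, 8^{2}≡1, 8^{4}≡1. Then 8^{6} = 8^{4+2} ≡ 1 × 1 ≡ 1 (mod 21)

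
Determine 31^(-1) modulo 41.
Since 41 is prime, by Fermat 31^(-1) ≡ 31^{39} ≡ 4 (mod 41). Verify: 31 × 4 = 124 ≡ 1 (mod 41)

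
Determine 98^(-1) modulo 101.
Since 101 is prime, by Fermat 98^(-1) ≡ 98^{99} ≡ 67 (mod 101). Verify: 98 × 67 = 6566 ≡ 1 (mod 101)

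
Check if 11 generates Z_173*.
ord_173(11) divides 172. For each prime q|172: 11^{86}≡172, 11^{4}≡109, none ≡ 1. So 11 has order 172 and is a primitive root mod 173.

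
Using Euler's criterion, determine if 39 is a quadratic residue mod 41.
By Euler's criterion: 39^{20} ≡ 1 (mod 41). Since this equals 1, 39 is a QR.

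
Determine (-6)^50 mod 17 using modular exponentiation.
Using Fermat: (-6)^{16} ≡ 1 mod 17. 50 ≡ 2 mod 16. So (-6)^{50} ≡ (-6)^{2} ≡ 2 mod 17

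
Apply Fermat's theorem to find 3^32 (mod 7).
By Fermat: 3^{6} ≡ 1 (mod 7). 32 = 5×6 + 2. So 3^{32} ≡ 3^{2} ≡ 2 (mod 7)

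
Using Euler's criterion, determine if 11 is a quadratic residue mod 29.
By Euler's criterion: 11^{14} ≡ 28 (mod 29). Since this equals -1 (≡ 28), 11 is not a QR.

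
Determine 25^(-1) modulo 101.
Since 101 is prime, by Fermat 25^(-1) ≡ 25^{99} ≡ 97 mod 101. Verify: 25 × 97 = 2425 ≡ 1 mod 101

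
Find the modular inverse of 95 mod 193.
Since 193 is prime, by Fermat 95^(-1) ≡ 95^{191} ≡ 128 (mod 193). Verify: 95 × 128 = 12160 ≡ 1 (mod 193)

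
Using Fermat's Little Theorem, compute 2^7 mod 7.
By Fermat: 2^{6} ≡ 1 (mod 7). So 2^{7} = 2^{6} · 2^{1} ≡ 2^{1} ≡ 2 (mod 7)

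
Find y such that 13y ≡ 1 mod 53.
Since 53 is prime, by Fermat 13^(-1) ≡ 13^{51} ≡ 49 mod 53. Verify: 13 × 49 = 637 ≡ 1 mod 53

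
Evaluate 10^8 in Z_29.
By repeated squaring mod 29: 10^{1}≡10, 10^{2}≡13, 10^{4}≡24, 10^{8}≡25. So 10^{8} ≡ 25 mod 29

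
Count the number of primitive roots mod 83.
A prime p has φ(p-1) primitive roots; here φ(82) = 40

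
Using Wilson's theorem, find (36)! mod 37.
By Wilson's theorem, (36)! ≡ -1 ≡ 36 (mod 37)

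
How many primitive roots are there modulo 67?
Number of primitive roots mod 67 = φ(p-1) = φ(66) = 20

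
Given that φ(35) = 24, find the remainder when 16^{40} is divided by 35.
By Euler: 16^{24} ≡ 1 (mod 35) since gcd(16, 35) = 1. 40 = 1×24 + 16. So 16^{40} ≡ 16^{16} ≡ 16 (mod 35)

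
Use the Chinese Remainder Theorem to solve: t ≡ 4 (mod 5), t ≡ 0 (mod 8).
M = 5 × 8 = 40. M₁ = 8, y₁ ≡ 2 (mod 5). M₂ = 5, y₂ ≡ 5 (mod 8). t = 4×8×2 + 0×5×5 ≡ 24 (mod 40)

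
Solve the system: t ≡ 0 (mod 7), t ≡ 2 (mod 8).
M = 7 × 8 = 56. M₁ = 8, y₁ ≡ 1 (mod 7). M₂ = 7, y₂ ≡ 7 (mod 8). t = 0×8×1 + 2×7×7 ≡ 42 (mod 56)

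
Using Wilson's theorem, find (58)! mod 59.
By Wilson's theorem, (58)! ≡ -1 ≡ 58 (mod 59)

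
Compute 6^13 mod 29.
By repeated squaring (mod 29): 6^{1}≡6, 6^{2}≡7, 6^{4}≡20, 6^{8}≡23. Then 6^{13} = 6^{8+4+1} ≡ 23 × 20 × 6 ≡ 5 (mod 29)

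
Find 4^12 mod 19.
By repeated squaring mod 19: 4^{1}≡4, 4^{2}≡16, 4^{4}≡9, 4^{8}≡5. Then 4^{12} = 4^{8+4} ≡ 5 × 9 ≡ 7 mod 19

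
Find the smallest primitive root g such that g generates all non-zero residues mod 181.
g = 2. For each prime q|180: 2^{90}≡180, 2^{60}≡48, 2^{36}≡59, none ≡ 1, so ord_181(2) = 180 and 2 is a primitive root.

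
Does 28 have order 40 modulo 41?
ord_41(28) divides 40. For each prime q|40: 28^{20}≡40, 28^{8}≡10, none ≡ 1. So 28 has order 40 and is a primitive root mod 41.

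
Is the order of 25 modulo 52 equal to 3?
Powers of 25 mod 52: 25^1≡25, 25^2≡1. Already 25^2≡1, so the order is 2 < 3. No, the actual order is 2.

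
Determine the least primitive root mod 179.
g = 2. Powers: [2, 4, 8, 16, 32, 64, 128, 77, 154, 129, ...] generates all 178 non-zero residues.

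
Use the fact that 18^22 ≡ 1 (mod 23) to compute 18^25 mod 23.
By Fermat: 18^{22} ≡ 1 (mod 23). So 18^{25} = 18^{22} · 18^{3} ≡ 18^{3} ≡ 13 (mod 23)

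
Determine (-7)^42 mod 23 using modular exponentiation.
Using Fermat: (-7)^{22} ≡ 1 (mod 23). 42 ≡ 20 (mod 22). So (-7)^{42} ≡ (-7)^{20} ≡ 8 (mod 23)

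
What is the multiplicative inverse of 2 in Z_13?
Since 13 is prime, by Fermat 2^(-1) ≡ 2^{11} ≡ 7 mod 13. Verify: 2 × 7 = 14 ≡ 1 mod 13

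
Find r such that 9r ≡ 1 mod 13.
Since 13 is prime, by Fermat 9^(-1) ≡ 9^{11} ≡ 3 mod 13. Verify: 9 × 3 = 27 ≡ 1 mod 13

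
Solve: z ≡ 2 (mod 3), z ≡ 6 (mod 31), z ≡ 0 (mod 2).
M = 3 × 31 × 2 = 186. M₁ = 62, y₁ ≡ 2 (mod 3). M₂ = 6, y₂ ≡ 26 (mod 31). M₃ = 93, y₃ ≡ 1 (mod 2). z = 2×62×2 + 6×6×26 + 0×93×1 ≡ 68 (mod 186)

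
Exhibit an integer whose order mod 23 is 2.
22 has order 2 mod 23 since 22^{2} ≡ 1 (mod 23) and no smaller power works.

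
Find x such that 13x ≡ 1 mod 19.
Since 19 is prime, by Fermat 13^(-1) ≡ 13^{17} ≡ 3 mod 19. Verify: 13 × 3 = 39 ≡ 1 mod 19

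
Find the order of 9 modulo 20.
Powers of 9 mod 20: 9^1≡9, 9^2≡1. Order = 2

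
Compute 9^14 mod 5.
Using Fermat: 9^{4} ≡ 1 (mod 5). 14 ≡ 2 (mod 4). So 9^{14} ≡ 9^{2} ≡ 1 (mod 5)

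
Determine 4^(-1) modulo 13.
Since 13 is prime, by Fermat 4^(-1) ≡ 4^{11} ≡ 10 (mod 13). Verify: 4 × 10 = 40 ≡ 1 (mod 13)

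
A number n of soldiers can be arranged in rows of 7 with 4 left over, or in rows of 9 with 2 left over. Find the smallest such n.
M = 7 × 9 = 63. M₁ = 9, y₁ ≡ 4 mod 7. M₂ = 7, y₂ ≡ 4 mod 9. n = 4×9×4 + 2×7×4 ≡ 11 mod 63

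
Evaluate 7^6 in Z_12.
By repeated squaring (mod 12): 7^{1}≡7, 7^{2}≡1, 7^{4}≡1. Then 7^{6} = 7^{4+2} ≡ 1 × 1 ≡ 1 (mod 12)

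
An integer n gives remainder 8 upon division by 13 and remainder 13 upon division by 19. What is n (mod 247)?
M = 13 × 19 = 247. M₁ = 19, y₁ ≡ 11 (mod 13). M₂ = 13, y₂ ≡ 3 (mod 19). n = 8×19×11 + 13×13×3 ≡ 203 (mod 247)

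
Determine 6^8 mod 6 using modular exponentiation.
By repeated squaring (mod 6): 6^{1}≡0, 6^{2}≡0, 6^{4}≡0, 6^{8}≡0. So 6^{8} ≡ 0 (mod 6)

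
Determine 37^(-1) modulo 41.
Since 41 is prime, by Fermat 37^(-1) ≡ 37^{39} ≡ 10 (mod 41). Verify: 37 × 10 = 370 ≡ 1 (mod 41)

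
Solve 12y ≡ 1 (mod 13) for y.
Since 13 is prime, by Fermat 12^(-1) ≡ 12^{11} ≡ 12 (mod 13). Verify: 12 × 12 = 144 ≡ 1 (mod 13)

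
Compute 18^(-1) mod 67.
Since 67 is prime, by Fermat 18^(-1) ≡ 18^{65} ≡ 41 mod 67. Verify: 18 × 41 = 738 ≡ 1 mod 67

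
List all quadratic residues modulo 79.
Squares in Z_79*: {1, 2, 4, 5, 8, 9, 10, 11, 13, 16, 18, 19, 20, 21, 22, 23, 25, 26, 31, 32, 36, 38, 40, 42, 44, 45, 46, 49, 50, 51, 52, 55, 62, 64, 65, 67, 72, 73, 76}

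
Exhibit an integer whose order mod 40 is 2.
9 has order 2 mod 40 since 9^{2} ≡ 1 mod 40 and no smaller power works.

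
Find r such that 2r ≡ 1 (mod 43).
Since 43 is prime, by Fermat 2^(-1) ≡ 2^{41} ≡ 22 (mod 43). Verify: 2 × 22 = 44 ≡ 1 (mod 43)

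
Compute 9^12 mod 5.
Using Fermat: 9^{4} ≡ 1 mod 5. 12 ≡ 0 mod 4. So 9^{12} ≡ 9^{0} ≡ 1 mod 5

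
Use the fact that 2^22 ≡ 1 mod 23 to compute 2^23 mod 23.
By Fermat: 2^{22} ≡ 1 mod 23. So 2^{23} = 2^{22} · 2^{1} ≡ 2^{1} ≡ 2 mod 23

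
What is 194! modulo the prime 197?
(196)! = (194)! × (195) × (196) ≡ -1 (mod 197). So (194)! ≡ -1 × [(196)(195)]^(-1) ≡ 98 (mod 197)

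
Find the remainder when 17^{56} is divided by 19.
By Fermat: 17^{18} ≡ 1 (mod 19). 56 = 3×18 + 2. So 17^{56} ≡ 17^{2} ≡ 4 (mod 19)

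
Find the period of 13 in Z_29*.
Powers of 13 mod 29: 13^1≡13, 13^2≡24, 13^3≡22, 13^4≡25, 13^5≡6, 13^6≡20, 13^7≡28, 13^8≡16, 13^9≡5, 13^10≡7, 13^11≡4, 13^12≡23, 13^13≡9, 13^14≡1. Order = 14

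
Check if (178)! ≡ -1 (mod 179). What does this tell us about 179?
(178)! mod 179 = 178. Since this equals -1 (mod 179), Wilson confirms 179 is prime.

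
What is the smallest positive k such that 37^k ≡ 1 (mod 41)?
Powers of 37 mod 41: 37^1≡37, 37^2≡16, 37^3≡18, 37^4≡10, 37^5≡1. Order = 5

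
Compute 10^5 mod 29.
By repeated squaring mod 29: 10^{1}≡10, 10^{2}≡13, 10^{4}≡24. Then 10^{5} = 10^{4+1} ≡ 24 × 10 ≡ 8 mod 29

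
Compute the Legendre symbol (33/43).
(33/43) = 33^{21} mod 43 = -1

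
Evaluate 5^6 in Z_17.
By repeated squaring (mod 17): 5^{1}≡5, 5^{2}≡8, 5^{4}≡13. Then 5^{6} = 5^{4+2} ≡ 13 × 8 ≡ 2 (mod 17)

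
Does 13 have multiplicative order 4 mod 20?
Powers of 13 mod 20: 13^1≡13, 13^2≡9, 13^3≡17, 13^4≡1. First k with 13^k≡1 is k=4. Yes, ord_20(13) = 4.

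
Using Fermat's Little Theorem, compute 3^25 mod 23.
By Fermat: 3^{22} ≡ 1 (mod 23). So 3^{25} = 3^{22} · 3^{3} ≡ 3^{3} ≡ 4 (mod 23)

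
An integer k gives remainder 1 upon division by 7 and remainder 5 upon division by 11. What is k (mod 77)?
M = 7 × 11 = 77. M₁ = 11, y₁ ≡ 2 (mod 7). M₂ = 7, y₂ ≡ 8 (mod 11). k = 1×11×2 + 5×7×8 ≡ 71 (mod 77)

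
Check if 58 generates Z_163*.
58^{3} ≡ 1 mod 163 and 3 < 162, so ord_163(58) = 3 ≠ 162 and 58 is not a primitive root.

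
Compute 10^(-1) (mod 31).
Since 31 is prime, by Fermat 10^(-1) ≡ 10^{29} ≡ 28 (mod 31). Verify: 10 × 28 = 280 ≡ 1 (mod 31)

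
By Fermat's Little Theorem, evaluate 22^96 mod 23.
By Fermat: 22^{22} ≡ 1 mod 23. 96 = 4×22 + 8. So 22^{96} ≡ 22^{8} ≡ 1 mod 23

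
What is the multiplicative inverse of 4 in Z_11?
Since 11 is prime, by Fermat 4^(-1) ≡ 4^{9} ≡ 3 (mod 11). Verify: 4 × 3 = 12 ≡ 1 (mod 11)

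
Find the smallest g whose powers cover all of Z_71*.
g = 7. Powers: [7, 49, 59, 58, 51, 2, 14, ...] generates all 70 non-zero residues.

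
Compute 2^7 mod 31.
By repeated squaring mod 31: 2^{1}≡2, 2^{2}≡4, 2^{4}≡16. Then 2^{7} = 2^{4+2+1} ≡ 16 × 4 × 2 ≡ 4 mod 31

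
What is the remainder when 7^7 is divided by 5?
Using Fermat: 7^{4} ≡ 1 (mod 5). 7 ≡ 3 (mod 4). So 7^{7} ≡ 7^{3} ≡ 3 (mod 5)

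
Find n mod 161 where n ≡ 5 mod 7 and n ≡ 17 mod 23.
M = 7 × 23 = 161. M₁ = 23, y₁ ≡ 4 mod 7. M₂ = 7, y₂ ≡ 10 mod 23. n = 5×23×4 + 17×7×10 ≡ 40 mod 161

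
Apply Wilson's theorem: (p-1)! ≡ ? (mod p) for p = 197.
By Wilson's theorem, (196)! ≡ -1 ≡ 196 (mod 197)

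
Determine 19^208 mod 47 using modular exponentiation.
Using Fermat: 19^{46} ≡ 1 (mod 47). 208 ≡ 24 (mod 46). So 19^{208} ≡ 19^{24} ≡ 28 (mod 47)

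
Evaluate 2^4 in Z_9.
2^{4} = 16 ≡ 7 (mod 9)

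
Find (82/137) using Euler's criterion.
(82/137) = 82^{68} mod 137 = -1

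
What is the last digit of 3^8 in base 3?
By repeated squaring (mod 3): 3^{1}≡0, 3^{2}≡0, 3^{4}≡0, 3^{8}≡0. So 3^{8} ≡ 0 (mod 3)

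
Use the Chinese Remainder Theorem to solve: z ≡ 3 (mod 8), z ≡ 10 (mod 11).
M = 8 × 11 = 88. M₁ = 11, y₁ ≡ 3 (mod 8). M₂ = 8, y₂ ≡ 7 (mod 11). z = 3×11×3 + 10×8×7 ≡ 43 (mod 88)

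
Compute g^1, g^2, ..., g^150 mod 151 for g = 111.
111^1, 111^2, ..., 111^{150} mod 151: [111, 90, 24, 97, 46, 123, 63, 47, 83, 2, 71, 29, 48, 43, 92, 95, 126, 94, 15, 4, 142, 58, 96, 86, 33, 39, 101, 37, 30, 8, 133, 116, 41, 21, 66, 78, 51, 74, 60, 16, 115, 81, 82, 42, 132, 5, 102, 148, 120, 32, 79, 11, 13, 84, 113, 10, 53, 145, 89, 64, 7, 22, 26, 17, 75, 20, 106, 139, 27, 128, 14, 44, 52, 34, 150, 40, 61, 127, 54, 105, 28, 88, 104, 68, 149, 80, 122, 103, 108, 59, 56, 25, 57, 136, 147, 9, 93, 55, 65, 118, 112, 50, 114, 121, 143, 18, 35, 110, 130, 85, 73, 100, 77, 91, 135, 36, 70, 69, 109, 19, 146, 49, 3, 31, 119, 72, 140, 138, 67, 38, 141, 98, 6, 62, 87, 144, 129, 125, 134, 76, 131, 45, 12, 124, 23, 137, 107, 99, 117, 1]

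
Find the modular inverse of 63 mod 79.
Since 79 is prime, by Fermat 63^(-1) ≡ 63^{77} ≡ 74 (mod 79). Verify: 63 × 74 = 4662 ≡ 1 (mod 79)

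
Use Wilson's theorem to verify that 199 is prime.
(198)! mod 199 = 198. Since this equals -1 mod 199, Wilson confirms 199 is prime.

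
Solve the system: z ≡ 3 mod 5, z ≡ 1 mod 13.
M = 5 × 13 = 65. M₁ = 13, y₁ ≡ 2 mod 5. M₂ = 5, y₂ ≡ 8 mod 13. z = 3×13×2 + 1×5×8 ≡ 53 mod 65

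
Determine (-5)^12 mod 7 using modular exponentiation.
Using Fermat: (-5)^{6} ≡ 1 (mod 7). 12 ≡ 0 (mod 6). So (-5)^{12} ≡ (-5)^{0} ≡ 1 (mod 7)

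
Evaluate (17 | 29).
(17/29) = 17^{14} mod 29 = -1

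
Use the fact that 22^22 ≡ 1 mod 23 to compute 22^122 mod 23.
By Fermat: 22^{22} ≡ 1 mod 23. 122 = 5×22 + 12. So 22^{122} ≡ 22^{12} ≡ 1 mod 23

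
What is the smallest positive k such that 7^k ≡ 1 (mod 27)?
Powers of 7 mod 27: 7^1≡7, 7^2≡22, 7^3≡19, 7^4≡25, 7^5≡13, 7^6≡10, 7^7≡16, 7^8≡4, 7^9≡1. Order = 9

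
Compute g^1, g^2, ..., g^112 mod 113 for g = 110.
110^1, 110^2, ..., 110^{112} mod 113: [110, 9, 86, 81, 96, 51, 73, 7, 92, 63, 37, 2, 107, 18, 59, 49, 79, 102, 33, 14, 71, 13, 74, 4, 101, 36, 5, 98, 45, 91, 66, 28, 29, 26, 35, 8, 89, 72, 10, 83, 90, 69, 19, 56, 58, 52, 70, 16, 65, 31, 20, 53, 67, 25, 38, 112, 3, 104, 27, 32, 17, 62, 40, 106, 21, 50, 76, 111, 6, 95, 54, 64, 34, 11, 80, 99, 42, 100, 39, 109, 12, 77, 108, 15, 68, 22, 47, 85, 84, 87, 78, 105, 24, 41, 103, 30, 23, 44, 94, 57, 55, 61, 43, 97, 48, 82, 93, 60, 46, 88, 75, 1]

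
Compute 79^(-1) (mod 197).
Since 197 is prime, by Fermat 79^(-1) ≡ 79^{195} ≡ 5 (mod 197). Verify: 79 × 5 = 395 ≡ 1 (mod 197)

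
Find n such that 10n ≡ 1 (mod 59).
Since 59 is prime, by Fermat 10^(-1) ≡ 10^{57} ≡ 6 (mod 59). Verify: 10 × 6 = 60 ≡ 1 (mod 59)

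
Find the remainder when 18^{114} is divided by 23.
By Fermat: 18^{22} ≡ 1 (mod 23). 114 = 5×22 + 4. So 18^{114} ≡ 18^{4} ≡ 4 (mod 23)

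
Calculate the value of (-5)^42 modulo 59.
By repeated squaring (mod 59): (-5)^{1}≡54, (-5)^{2}≡25, (-5)^{4}≡35, (-5)^{8}≡45, (-5)^{16}≡19, (-5)^{32}≡7. Then (-5)^{42} = (-5)^{32+8+2} ≡ 7 × 45 × 25 ≡ 28 (mod 59)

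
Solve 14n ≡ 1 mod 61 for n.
Since 61 is prime, by Fermat 14^(-1) ≡ 14^{59} ≡ 48 mod 61. Verify: 14 × 48 = 672 ≡ 1 mod 61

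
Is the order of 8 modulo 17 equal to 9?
Powers of 8 mod 17: 8^1≡8, 8^2≡13, 8^3≡2, 8^4≡16, 8^5≡9, 8^6≡4, 8^7≡15, 8^8≡1. Already 8^8≡1, so the order is 8 < 9. No, the actual order is 8.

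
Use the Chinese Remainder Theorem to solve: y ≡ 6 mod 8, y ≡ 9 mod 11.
M = 8 × 11 = 88. M₁ = 11, y₁ ≡ 3 mod 8. M₂ = 8, y₂ ≡ 7 mod 11. y = 6×11×3 + 9×8×7 ≡ 86 mod 88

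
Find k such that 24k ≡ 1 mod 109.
Since 109 is prime, by Fermat 24^(-1) ≡ 24^{107} ≡ 50 mod 109. Verify: 24 × 50 = 1200 ≡ 1 mod 109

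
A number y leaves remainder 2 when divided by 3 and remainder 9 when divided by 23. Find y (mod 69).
M = 3 × 23 = 69. M₁ = 23, y₁ ≡ 2 (mod 3). M₂ = 3, y₂ ≡ 8 (mod 23). y = 2×23×2 + 9×3×8 ≡ 32 (mod 69)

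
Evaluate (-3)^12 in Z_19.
By repeated squaring mod 19: (-3)^{1}≡16, (-3)^{2}≡9, (-3)^{4}≡5, (-3)^{8}≡6. Then (-3)^{12} = (-3)^{8+4} ≡ 6 × 5 ≡ 11 mod 19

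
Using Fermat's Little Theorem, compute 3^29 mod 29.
By Fermat: 3^{28} ≡ 1 (mod 29). So 3^{29} = 3^{28} · 3^{1} ≡ 3^{1} ≡ 3 (mod 29)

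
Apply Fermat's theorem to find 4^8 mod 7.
By Fermat: 4^{6} ≡ 1 mod 7. So 4^{8} = 4^{6} · 4^{2} ≡ 4^{2} ≡ 2 mod 7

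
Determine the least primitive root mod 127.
g = 3. Powers: [3, 9, 27, 81, 116, 94, 28, 84, 125, ...] generates all 126 non-zero residues.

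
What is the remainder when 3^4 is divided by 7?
3^{4} = 81 ≡ 4 (mod 7)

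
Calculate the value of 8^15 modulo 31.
By repeated squaring (mod 31): 8^{1}≡8, 8^{2}≡2, 8^{4}≡4, 8^{8}≡16. Then 8^{15} = 8^{8+4+2+1} ≡ 16 × 4 × 2 × 8 ≡ 1 (mod 31)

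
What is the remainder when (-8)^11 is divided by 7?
Using Fermat: (-8)^{6} ≡ 1 (mod 7). 11 ≡ 5 (mod 6). So (-8)^{11} ≡ (-8)^{5} ≡ 6 (mod 7)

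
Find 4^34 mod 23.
Using Fermat: 4^{22} ≡ 1 mod 23. 34 ≡ 12 mod 22. So 4^{34} ≡ 4^{12} ≡ 4 mod 23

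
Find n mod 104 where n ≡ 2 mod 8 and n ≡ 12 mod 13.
M = 8 × 13 = 104. M₁ = 13, y₁ ≡ 5 mod 8. M₂ = 8, y₂ ≡ 5 mod 13. n = 2×13×5 + 12×8×5 ≡ 90 mod 104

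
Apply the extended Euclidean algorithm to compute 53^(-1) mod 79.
Extended GCD: 53(3) + 79(-2) = 1. So 53^(-1) ≡ 3 mod 79. Verify: 53 × 3 = 159 ≡ 1 mod 79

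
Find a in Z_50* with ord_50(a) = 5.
11 has order 5 mod 50 since 11^{5} ≡ 1 (mod 50) and no smaller power works.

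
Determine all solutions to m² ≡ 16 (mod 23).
The square roots of 16 mod 23 are 4 and 19. Verify: 4² = 16 ≡ 16 (mod 23)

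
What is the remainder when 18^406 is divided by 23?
Using Fermat: 18^{22} ≡ 1 (mod 23). 406 ≡ 10 (mod 22). So 18^{406} ≡ 18^{10} ≡ 9 (mod 23)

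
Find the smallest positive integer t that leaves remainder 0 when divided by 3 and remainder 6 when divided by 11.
M = 3 × 11 = 33. M₁ = 11, y₁ ≡ 2 mod 3. M₂ = 3, y₂ ≡ 4 mod 11. t = 0×11×2 + 6×3×4 ≡ 6 mod 33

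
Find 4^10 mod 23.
By repeated squaring mod 23: 4^{1}≡4, 4^{2}≡16, 4^{4}≡3, 4^{8}≡9. Then 4^{10} = 4^{8+2} ≡ 9 × 16 ≡ 6 mod 23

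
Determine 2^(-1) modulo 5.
Since 5 is prime, by Fermat 2^(-1) ≡ 2^{3} ≡ 3 mod 5. Verify: 2 × 3 = 6 ≡ 1 mod 5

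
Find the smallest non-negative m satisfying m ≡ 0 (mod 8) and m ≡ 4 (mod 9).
M = 8 × 9 = 72. M₁ = 9, y₁ ≡ 1 (mod 8). M₂ = 8, y₂ ≡ 8 (mod 9). m = 0×9×1 + 4×8×8 ≡ 40 (mod 72)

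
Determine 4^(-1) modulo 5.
Since 5 is prime, by Fermat 4^(-1) ≡ 4^{3} ≡ 4 (mod 5). Verify: 4 × 4 = 16 ≡ 1 (mod 5)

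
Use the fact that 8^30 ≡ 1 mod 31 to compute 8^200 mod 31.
By Fermat: 8^{30} ≡ 1 mod 31. 200 ≡ 20 mod 30. So 8^{200} ≡ 8^{20} ≡ 1 mod 31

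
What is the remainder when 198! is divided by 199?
By Wilson's theorem, (198)! ≡ -1 ≡ 198 mod 199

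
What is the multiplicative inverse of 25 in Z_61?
Since 61 is prime, by Fermat 25^(-1) ≡ 25^{59} ≡ 22 (mod 61). Verify: 25 × 22 = 550 ≡ 1 (mod 61)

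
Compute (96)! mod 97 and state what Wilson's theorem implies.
(96)! mod 97 = 96. Since this equals -1 (mod 97), Wilson confirms 97 is prime.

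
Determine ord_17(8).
Powers of 8 mod 17: 8^1≡8, 8^2≡13, 8^3≡2, 8^4≡16, 8^5≡9, 8^6≡4, 8^7≡15, 8^8≡1. ord_17(8) = 8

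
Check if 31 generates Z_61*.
ord_61(31) divides 60. For each prime q|60: 31^{30}≡60, 31^{20}≡13, 31^{12}≡34, none ≡ 1. So 31 has order 60 and is a primitive root mod 61.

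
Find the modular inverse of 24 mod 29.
Since 29 is prime, by Fermat 24^(-1) ≡ 24^{27} ≡ 23 mod 29. Verify: 24 × 23 = 552 ≡ 1 mod 29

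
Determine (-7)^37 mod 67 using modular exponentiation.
By repeated squaring mod 67: (-7)^{1}≡60, (-7)^{2}≡49, (-7)^{4}≡56, (-7)^{8}≡54, (-7)^{16}≡35, (-7)^{32}≡19. Then (-7)^{37} = (-7)^{32+4+1} ≡ 19 × 56 × 60 ≡ 56 mod 67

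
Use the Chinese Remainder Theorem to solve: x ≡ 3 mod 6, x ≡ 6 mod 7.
M = 6 × 7 = 42. M₁ = 7, y₁ ≡ 1 mod 6. M₂ = 6, y₂ ≡ 6 mod 7. x = 3×7×1 + 6×6×6 ≡ 27 mod 42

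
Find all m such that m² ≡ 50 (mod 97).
The square roots of 50 mod 97 are 27 and 70. Verify: 27² = 729 ≡ 50 (mod 97)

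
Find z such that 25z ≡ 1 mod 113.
Since 113 is prime, by Fermat 25^(-1) ≡ 25^{111} ≡ 104 mod 113. Verify: 25 × 104 = 2600 ≡ 1 mod 113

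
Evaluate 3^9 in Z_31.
By repeated squaring mod 31: 3^{1}≡3, 3^{2}≡9, 3^{4}≡19, 3^{8}≡20. Then 3^{9} = 3^{8+1} ≡ 20 × 3 ≡ 29 mod 31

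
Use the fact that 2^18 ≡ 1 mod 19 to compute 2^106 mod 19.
By Fermat: 2^{18} ≡ 1 mod 19. 106 = 5×18 + 16. So 2^{106} ≡ 2^{16} ≡ 5 mod 19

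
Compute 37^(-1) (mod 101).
Since 101 is prime, by Fermat 37^(-1) ≡ 37^{99} ≡ 71 (mod 101). Verify: 37 × 71 = 2627 ≡ 1 (mod 101)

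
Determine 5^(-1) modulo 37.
Since 37 is prime, by Fermat 5^(-1) ≡ 5^{35} ≡ 15 (mod 37). Verify: 5 × 15 = 75 ≡ 1 (mod 37)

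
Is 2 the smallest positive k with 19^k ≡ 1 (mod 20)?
Powers of 19 mod 20: 19^1≡19, 19^2≡1. First k with 19^k≡1 is k=2. Yes, ord_20(19) = 2.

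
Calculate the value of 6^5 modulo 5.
Using Fermat: 6^{4} ≡ 1 (mod 5). 5 ≡ 1 (mod 4). So 6^{5} ≡ 6^{1} ≡ 1 (mod 5)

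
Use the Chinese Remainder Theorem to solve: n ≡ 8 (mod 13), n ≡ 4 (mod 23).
M = 13 × 23 = 299. M₁ = 23, y₁ ≡ 4 (mod 13). M₂ = 13, y₂ ≡ 16 (mod 23). n = 8×23×4 + 4×13×16 ≡ 73 (mod 299)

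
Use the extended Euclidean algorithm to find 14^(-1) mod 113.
Extended GCD: 14(-8) + 113(1) = 1. So 14^(-1) ≡ -8 ≡ 105 (mod 113). Verify: 14 × 105 = 1470 ≡ 1 (mod 113)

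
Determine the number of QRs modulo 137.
For prime 137, there are (p-1)/2 = (137-1)/2 = 68 quadratic residues (excluding 0).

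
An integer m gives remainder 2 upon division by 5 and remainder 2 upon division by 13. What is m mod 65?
M = 5 × 13 = 65. M₁ = 13, y₁ ≡ 2 mod 5. M₂ = 5, y₂ ≡ 8 mod 13. m = 2×13×2 + 2×5×8 ≡ 2 mod 65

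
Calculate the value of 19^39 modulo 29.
Using Fermat: 19^{28} ≡ 1 (mod 29). 39 ≡ 11 (mod 28). So 19^{39} ≡ 19^{11} ≡ 27 (mod 29)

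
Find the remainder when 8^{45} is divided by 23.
By Fermat: 8^{22} ≡ 1 mod 23. 45 = 2×22 + 1. So 8^{45} ≡ 8^{1} ≡ 8 mod 23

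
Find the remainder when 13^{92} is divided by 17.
By Fermat: 13^{16} ≡ 1 mod 17. 92 = 5×16 + 12. So 13^{92} ≡ 13^{12} ≡ 1 mod 17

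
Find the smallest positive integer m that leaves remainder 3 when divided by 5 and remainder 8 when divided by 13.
M = 5 × 13 = 65. M₁ = 13, y₁ ≡ 2 (mod 5). M₂ = 5, y₂ ≡ 8 (mod 13). m = 3×13×2 + 8×5×8 ≡ 8 (mod 65)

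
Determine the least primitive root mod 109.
g = 6. For each prime q|108: 6^{54}≡108, 6^{36}≡63, none ≡ 1, so ord_109(6) = 108 and 6 is a primitive root.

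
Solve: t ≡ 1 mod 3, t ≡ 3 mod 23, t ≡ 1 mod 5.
M = 3 × 23 × 5 = 345. M₁ = 115, y₁ ≡ 1 mod 3. M₂ = 15, y₂ ≡ 20 mod 23. M₃ = 69, y₃ ≡ 4 mod 5. t = 1×115×1 + 3×15×20 + 1×69×4 ≡ 256 mod 345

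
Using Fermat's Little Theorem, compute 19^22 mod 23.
By Fermat's Little Theorem, 19^{22} ≡ 1 mod 23 since 23 is prime and gcd(19, 23) = 1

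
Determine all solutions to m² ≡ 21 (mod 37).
The square roots of 21 mod 37 are 13 and 24. Verify: 13² = 169 ≡ 21 (mod 37)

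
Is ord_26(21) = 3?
Powers of 21 mod 26: 21^1≡21, 21^2≡25, 21^3≡5, 21^4≡1. 21^3≡5≢1, so ord ≠ 3. No, the actual order is 4.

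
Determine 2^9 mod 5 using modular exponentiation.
Using Fermat: 2^{4} ≡ 1 mod 5. 9 ≡ 1 mod 4. So 2^{9} ≡ 2^{1} ≡ 2 mod 5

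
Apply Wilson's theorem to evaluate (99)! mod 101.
(100)! = (99)! × (100) ≡ -1 (mod 101). So (99)! ≡ -1 × (100)^(-1) ≡ (-1)×(-1) = 1 (mod 101)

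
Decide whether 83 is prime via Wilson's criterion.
(82)! mod 83 = 82. Since 82 ≡ -1 (mod 83), 83 is prime.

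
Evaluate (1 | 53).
(1/53) = 1^{26} mod 53 = 1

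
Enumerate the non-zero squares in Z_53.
QRs mod 53: {1, 4, 6, 7, 9, 10, 11, 13, 15, 16, 17, 24, 25, 28, 29, 36, 37, 38, 40, 42, 43, 44, 46, 47, 49, 52}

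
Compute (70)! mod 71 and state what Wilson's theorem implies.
(70)! mod 71 = 70. Since this equals -1 mod 71, Wilson confirms 71 is prime.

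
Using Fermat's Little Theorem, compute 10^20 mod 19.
By Fermat: 10^{18} ≡ 1 mod 19. So 10^{20} = 10^{18} · 10^{2} ≡ 10^{2} ≡ 5 mod 19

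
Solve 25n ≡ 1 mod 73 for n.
Since 73 is prime, by Fermat 25^(-1) ≡ 25^{71} ≡ 38 mod 73. Verify: 25 × 38 = 950 ≡ 1 mod 73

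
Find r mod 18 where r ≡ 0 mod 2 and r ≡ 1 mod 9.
M = 2 × 9 = 18. M₁ = 9, y₁ ≡ 1 mod 2. M₂ = 2, y₂ ≡ 5 mod 9. r = 0×9×1 + 1×2×5 ≡ 10 mod 18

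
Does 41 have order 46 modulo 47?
ord_47(41) divides 46. For each prime q|46: 41^{23}≡46, 41^{2}≡36, none ≡ 1. So 41 has order 46 and is a primitive root mod 47.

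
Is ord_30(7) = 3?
Powers of 7 mod 30: 7^1≡7, 7^2≡19, 7^3≡13, 7^4≡1. 7^3≡13≢1, so ord ≠ 3. No, the actual order is 4.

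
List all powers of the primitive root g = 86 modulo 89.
86^1, 86^2, ..., 86^{88} mod 89: [86, 9, 62, 81, 24, 17, 38, 64, 75, 42, 52, 22, 23, 20, 29, 2, 83, 18, 35, 73, 48, 34, 76, 39, 61, 84, 15, 44, 46, 40, 58, 4, 77, 36, 70, 57, 7, 68, 63, 78, 33, 79, 30, 88, 3, 80, 27, 8, 65, 72, 51, 25, 14, 47, 37, 67, 66, 69, 60, 87, 6, 71, 54, 16, 41, 55, 13, 50, 28, 5, 74, 45, 43, 49, 31, 85, 12, 53, 19, 32, 82, 21, 26, 11, 56, 10, 59, 1]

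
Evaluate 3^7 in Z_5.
Using Fermat: 3^{4} ≡ 1 mod 5. 7 ≡ 3 mod 4. So 3^{7} ≡ 3^{3} ≡ 2 mod 5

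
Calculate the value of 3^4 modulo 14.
3^{4} = 81 ≡ 11 (mod 14)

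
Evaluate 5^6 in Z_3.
Using Fermat: 5^{2} ≡ 1 (mod 3). 6 ≡ 0 (mod 2). So 5^{6} ≡ 5^{0} ≡ 1 (mod 3)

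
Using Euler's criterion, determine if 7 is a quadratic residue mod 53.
By Euler's criterion: 7^{26} ≡ 1 (mod 53). Since this equals 1, 7 is a QR.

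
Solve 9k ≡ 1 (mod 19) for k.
Since 19 is prime, by Fermat 9^(-1) ≡ 9^{17} ≡ 17 (mod 19). Verify: 9 × 17 = 153 ≡ 1 (mod 19)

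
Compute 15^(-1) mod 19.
Since 19 is prime, by Fermat 15^(-1) ≡ 15^{17} ≡ 14 mod 19. Verify: 15 × 14 = 210 ≡ 1 mod 19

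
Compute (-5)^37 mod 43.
By repeated squaring mod 43: (-5)^{1}≡38, (-5)^{2}≡25, (-5)^{4}≡23, (-5)^{8}≡13, (-5)^{16}≡40, (-5)^{32}≡9. Then (-5)^{37} = (-5)^{32+4+1} ≡ 9 × 23 × 38 ≡ 40 mod 43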